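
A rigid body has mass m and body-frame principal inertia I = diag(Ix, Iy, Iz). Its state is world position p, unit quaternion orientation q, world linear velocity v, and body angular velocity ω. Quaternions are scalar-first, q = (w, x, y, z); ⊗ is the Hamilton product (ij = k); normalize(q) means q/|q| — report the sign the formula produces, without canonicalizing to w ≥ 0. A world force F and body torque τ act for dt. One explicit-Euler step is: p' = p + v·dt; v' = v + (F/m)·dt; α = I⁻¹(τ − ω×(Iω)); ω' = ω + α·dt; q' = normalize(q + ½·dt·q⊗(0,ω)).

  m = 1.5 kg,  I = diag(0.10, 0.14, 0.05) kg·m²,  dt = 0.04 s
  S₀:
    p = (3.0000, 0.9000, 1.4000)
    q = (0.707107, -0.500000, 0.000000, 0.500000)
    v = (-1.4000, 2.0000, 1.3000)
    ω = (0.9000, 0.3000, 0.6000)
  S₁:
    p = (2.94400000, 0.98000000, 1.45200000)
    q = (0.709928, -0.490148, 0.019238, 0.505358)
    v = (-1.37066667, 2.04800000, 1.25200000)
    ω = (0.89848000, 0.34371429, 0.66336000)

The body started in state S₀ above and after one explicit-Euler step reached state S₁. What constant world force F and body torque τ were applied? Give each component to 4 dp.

rate change Δω = (-0.00152000, 0.04371429, 0.06336000)
gyro term ω₀×Iω₀ = (-0.0162, 0.0270, 0.0108)
applied torque τ = (-0.0200, 0.1800, 0.0900)
Δv = v₁−v₀ = (0.02933333, 0.04800000, -0.04800000)
F = m·Δv/dt = (1.1000, 1.8000, -1.8000)

F = (1.1000, 1.8000, -1.8000)
τ = (-0.0200, 0.1800, 0.0900)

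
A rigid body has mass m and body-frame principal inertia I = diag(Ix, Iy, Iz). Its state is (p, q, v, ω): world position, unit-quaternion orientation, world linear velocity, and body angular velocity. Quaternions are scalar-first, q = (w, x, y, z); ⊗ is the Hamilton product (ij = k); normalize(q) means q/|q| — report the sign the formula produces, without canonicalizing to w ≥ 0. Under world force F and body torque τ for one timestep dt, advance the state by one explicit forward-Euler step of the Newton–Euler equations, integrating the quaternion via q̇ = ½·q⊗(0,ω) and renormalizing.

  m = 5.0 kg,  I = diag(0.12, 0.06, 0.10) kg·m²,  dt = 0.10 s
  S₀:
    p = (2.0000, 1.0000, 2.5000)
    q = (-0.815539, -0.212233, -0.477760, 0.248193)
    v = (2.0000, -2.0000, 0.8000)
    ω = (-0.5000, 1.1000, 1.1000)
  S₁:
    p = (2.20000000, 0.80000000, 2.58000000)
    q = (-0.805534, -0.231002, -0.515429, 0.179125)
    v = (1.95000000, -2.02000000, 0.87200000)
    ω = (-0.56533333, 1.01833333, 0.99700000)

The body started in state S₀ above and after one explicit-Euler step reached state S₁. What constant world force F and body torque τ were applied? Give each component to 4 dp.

Δω = ω₁−ω₀ = (-0.06533333, -0.08166667, -0.10300000)
I·α + gyro = (-0.0300, -0.0600, -0.0700)
v₁ − v₀ = (-0.05000000, -0.02000000, 0.07200000)
applied force F = (-2.5000, -1.0000, 3.6000)

F = (-2.5000, -1.0000, 3.6000)
τ = (-0.0300, -0.0600, -0.0700)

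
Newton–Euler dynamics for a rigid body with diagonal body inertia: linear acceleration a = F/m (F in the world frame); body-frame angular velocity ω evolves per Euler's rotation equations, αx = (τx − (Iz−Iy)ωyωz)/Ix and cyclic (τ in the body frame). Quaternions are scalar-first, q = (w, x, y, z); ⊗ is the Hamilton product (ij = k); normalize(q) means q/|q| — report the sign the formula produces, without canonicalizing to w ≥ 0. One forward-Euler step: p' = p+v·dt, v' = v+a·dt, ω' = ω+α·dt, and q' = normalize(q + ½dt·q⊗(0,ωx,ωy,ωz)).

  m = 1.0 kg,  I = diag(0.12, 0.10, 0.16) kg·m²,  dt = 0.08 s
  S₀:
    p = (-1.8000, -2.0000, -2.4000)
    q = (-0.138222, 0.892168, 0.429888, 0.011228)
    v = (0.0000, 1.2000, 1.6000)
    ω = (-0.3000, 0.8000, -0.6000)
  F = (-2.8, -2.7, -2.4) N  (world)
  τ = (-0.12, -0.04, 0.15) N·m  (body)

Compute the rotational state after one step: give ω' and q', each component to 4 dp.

gyro term ω×Iω = (-0.0288, -0.0072, 0.0048)
α = I⁻¹(τ − ω×Iω) = (-0.7600, -0.3280, 0.9075)
new body rate ω' = (-0.3608, 0.7738, -0.5274)
Hamilton product q⊗(0,ω) = (-0.0695232, -0.2254486, 0.4213548, 0.9256340)
q + ½dt·q⊗(0,ω), renormalized = (-0.1409, 0.8824, 0.4464, 0.0482)

ω' = (-0.3608, 0.7738, -0.5274)
q' = (-0.1409, 0.8824, 0.4464, 0.0482)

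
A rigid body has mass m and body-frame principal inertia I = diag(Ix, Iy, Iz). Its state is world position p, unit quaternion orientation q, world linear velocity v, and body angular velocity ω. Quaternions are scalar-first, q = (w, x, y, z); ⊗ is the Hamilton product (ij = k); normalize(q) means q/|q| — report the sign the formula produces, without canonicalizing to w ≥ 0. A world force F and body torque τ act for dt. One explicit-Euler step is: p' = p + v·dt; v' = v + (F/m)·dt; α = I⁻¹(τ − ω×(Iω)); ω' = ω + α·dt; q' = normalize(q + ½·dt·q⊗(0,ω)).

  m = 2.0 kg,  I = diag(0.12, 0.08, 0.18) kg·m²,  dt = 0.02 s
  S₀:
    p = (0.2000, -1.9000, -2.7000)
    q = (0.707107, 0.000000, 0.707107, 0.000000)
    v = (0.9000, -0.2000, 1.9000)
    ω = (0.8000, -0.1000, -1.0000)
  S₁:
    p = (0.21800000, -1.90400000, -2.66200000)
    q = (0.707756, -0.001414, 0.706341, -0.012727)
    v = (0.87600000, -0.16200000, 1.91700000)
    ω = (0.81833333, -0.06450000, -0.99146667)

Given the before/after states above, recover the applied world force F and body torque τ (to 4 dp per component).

F = (-2.4000, 3.8000, 1.7000)
τ = (0.1200, 0.1900, 0.0800)

rate change Δω = (0.01833333, 0.03550000, 0.00853333)
gyro term ω₀×Iω₀ = (0.0100, 0.0480, 0.0032)
applied torque τ = (0.1200, 0.1900, 0.0800)
v₁ − v₀ = (-0.02400000, 0.03800000, 0.01700000)
m·(v₁−v₀)/dt = (-2.4000, 3.8000, 1.7000)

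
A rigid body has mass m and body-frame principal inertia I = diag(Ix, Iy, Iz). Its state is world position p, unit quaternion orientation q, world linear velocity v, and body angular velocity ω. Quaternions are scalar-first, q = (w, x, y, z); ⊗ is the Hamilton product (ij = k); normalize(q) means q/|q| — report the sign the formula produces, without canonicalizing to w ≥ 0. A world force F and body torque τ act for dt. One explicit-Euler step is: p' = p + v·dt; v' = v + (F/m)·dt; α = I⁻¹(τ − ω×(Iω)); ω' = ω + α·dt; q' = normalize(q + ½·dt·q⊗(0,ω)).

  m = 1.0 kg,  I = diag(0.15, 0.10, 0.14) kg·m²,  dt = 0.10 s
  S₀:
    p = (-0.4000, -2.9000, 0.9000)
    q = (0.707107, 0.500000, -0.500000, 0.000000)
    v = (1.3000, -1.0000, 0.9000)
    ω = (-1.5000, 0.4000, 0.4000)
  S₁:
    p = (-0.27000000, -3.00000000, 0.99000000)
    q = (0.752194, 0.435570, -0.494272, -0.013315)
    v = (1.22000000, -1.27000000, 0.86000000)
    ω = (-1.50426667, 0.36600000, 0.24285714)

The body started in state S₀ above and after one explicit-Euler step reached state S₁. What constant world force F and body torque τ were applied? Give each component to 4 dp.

Δω = ω₁−ω₀ = (-0.00426667, -0.03400000, -0.15714286)
I·α + gyro = (0.0000, -0.0400, -0.1900)
v₁ − v₀ = (-0.08000000, -0.27000000, -0.04000000)
m·(v₁−v₀)/dt = (-0.8000, -2.7000, -0.4000)

F = (-0.8000, -2.7000, -0.4000)
τ = (0.0000, -0.0400, -0.1900)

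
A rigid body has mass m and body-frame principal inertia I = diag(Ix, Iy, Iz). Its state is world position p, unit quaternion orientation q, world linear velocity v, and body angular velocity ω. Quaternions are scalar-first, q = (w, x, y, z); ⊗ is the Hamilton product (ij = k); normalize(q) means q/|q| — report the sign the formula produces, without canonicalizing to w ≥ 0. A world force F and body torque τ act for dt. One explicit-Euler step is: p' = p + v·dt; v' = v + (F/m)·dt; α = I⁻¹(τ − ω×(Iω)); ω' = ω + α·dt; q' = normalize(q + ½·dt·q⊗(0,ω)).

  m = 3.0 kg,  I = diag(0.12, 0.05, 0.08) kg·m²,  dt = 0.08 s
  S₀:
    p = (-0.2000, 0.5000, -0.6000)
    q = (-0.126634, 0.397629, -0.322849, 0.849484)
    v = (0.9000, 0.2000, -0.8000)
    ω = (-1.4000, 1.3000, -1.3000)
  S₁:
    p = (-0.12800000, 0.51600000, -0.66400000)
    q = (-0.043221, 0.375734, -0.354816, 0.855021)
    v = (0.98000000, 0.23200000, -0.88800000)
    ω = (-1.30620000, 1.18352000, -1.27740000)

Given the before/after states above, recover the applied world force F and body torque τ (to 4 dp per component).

velocity change Δv = (0.08000000, 0.03200000, -0.08800000)
applied force F = (3.0000, 1.2000, -3.3000)
rate change Δω = (0.09380000, -0.11648000, 0.02260000)
I·α + gyro = (0.0900, 0.0000, 0.1500)

F = (3.0000, 1.2000, -3.3000)
τ = (0.0900, 0.0000, 0.1500)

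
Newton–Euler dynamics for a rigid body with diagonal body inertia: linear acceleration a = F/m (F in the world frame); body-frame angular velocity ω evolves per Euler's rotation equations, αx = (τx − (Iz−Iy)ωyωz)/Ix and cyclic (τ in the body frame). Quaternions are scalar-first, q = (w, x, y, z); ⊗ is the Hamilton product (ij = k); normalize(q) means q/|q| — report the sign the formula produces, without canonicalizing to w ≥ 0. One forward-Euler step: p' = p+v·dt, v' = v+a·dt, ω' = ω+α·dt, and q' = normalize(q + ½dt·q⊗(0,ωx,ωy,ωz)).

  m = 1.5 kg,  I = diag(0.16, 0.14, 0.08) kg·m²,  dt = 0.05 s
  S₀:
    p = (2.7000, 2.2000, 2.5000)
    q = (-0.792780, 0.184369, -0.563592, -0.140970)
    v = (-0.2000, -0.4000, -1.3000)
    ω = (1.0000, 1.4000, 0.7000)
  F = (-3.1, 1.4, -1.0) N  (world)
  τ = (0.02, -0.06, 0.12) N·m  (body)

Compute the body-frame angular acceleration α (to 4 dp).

precession coupling ω×(Iω) = (-0.0588, 0.0560, -0.0280)
α = I⁻¹(τ − ω×Iω) = (0.4925, -0.8286, 1.8500)

α = (0.4925, -0.8286, 1.8500)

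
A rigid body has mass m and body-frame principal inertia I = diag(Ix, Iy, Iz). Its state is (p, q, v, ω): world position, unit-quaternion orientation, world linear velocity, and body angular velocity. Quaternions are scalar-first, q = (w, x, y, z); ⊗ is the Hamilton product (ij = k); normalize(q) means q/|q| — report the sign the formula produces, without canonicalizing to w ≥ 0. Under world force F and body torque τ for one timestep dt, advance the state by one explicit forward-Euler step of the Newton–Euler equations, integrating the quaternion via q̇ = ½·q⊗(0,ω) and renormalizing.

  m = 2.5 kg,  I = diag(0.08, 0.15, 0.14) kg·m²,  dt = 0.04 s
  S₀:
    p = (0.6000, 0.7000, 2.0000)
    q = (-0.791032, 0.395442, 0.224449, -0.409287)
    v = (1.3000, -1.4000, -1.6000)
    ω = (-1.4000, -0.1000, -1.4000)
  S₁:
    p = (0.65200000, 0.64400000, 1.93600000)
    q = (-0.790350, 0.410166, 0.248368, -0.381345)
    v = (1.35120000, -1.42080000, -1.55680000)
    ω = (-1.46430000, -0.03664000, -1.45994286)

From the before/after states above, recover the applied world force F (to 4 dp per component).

v₁ − v₀ = (0.05120000, -0.02080000, 0.04320000)
F = m·Δv/dt = (3.2000, -1.3000, 2.7000)

F = (3.2000, -1.3000, 2.7000)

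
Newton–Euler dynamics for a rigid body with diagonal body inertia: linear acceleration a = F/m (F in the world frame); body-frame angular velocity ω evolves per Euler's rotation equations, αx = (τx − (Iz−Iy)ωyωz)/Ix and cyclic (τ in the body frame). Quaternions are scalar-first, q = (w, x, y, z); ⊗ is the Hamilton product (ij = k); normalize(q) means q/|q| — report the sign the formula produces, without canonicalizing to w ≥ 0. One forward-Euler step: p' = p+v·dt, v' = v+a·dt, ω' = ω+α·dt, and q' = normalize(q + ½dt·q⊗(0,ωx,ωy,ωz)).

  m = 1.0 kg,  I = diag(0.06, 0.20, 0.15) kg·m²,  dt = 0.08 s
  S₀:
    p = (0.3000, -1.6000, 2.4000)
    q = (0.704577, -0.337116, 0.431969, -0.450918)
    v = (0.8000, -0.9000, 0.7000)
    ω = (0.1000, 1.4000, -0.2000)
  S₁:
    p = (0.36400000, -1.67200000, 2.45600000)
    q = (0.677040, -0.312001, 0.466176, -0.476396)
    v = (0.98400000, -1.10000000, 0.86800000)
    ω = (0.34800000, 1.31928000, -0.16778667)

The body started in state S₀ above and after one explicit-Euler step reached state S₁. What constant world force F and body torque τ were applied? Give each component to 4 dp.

F = (2.3000, -2.5000, 2.1000)
τ = (0.2000, -0.2000, 0.0800)

rate change Δω = (0.24800000, -0.08072000, 0.03221333)
applied torque τ = (0.2000, -0.2000, 0.0800)
Δv = v₁−v₀ = (0.18400000, -0.20000000, 0.16800000)
applied force F = (2.3000, -2.5000, 2.1000)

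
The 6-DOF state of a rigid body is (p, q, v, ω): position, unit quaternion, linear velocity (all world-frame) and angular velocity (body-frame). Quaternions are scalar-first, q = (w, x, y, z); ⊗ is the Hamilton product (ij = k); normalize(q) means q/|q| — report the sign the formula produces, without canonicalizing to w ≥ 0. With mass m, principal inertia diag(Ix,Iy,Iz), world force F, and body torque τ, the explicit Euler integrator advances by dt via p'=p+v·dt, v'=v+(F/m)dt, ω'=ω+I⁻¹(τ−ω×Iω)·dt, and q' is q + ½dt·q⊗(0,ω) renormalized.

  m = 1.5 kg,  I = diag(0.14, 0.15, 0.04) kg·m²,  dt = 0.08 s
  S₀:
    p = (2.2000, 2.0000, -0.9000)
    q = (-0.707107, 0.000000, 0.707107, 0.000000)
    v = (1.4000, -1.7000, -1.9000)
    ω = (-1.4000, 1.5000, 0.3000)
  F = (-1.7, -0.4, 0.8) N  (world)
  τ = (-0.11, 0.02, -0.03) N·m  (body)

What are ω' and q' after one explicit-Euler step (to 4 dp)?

ω' = (-1.4346, 1.5331, 0.2820)
q' = (-0.7470, 0.0479, 0.6624, 0.0310)

precession coupling ω×(Iω) = (-0.0495, -0.0420, -0.0210)
(τ − ω×Iω)/I = (-0.4321, 0.4133, -0.2250)
ω + α·dt = (-1.4346, 1.5331, 0.2820)
q⊗(0,ω) = (-1.0606605, 1.2020819, -1.0606605, 0.7778177)
q' = normalize(q + ½dt·q⊗(0,ω)) = (-0.7470, 0.0479, 0.6624, 0.0310)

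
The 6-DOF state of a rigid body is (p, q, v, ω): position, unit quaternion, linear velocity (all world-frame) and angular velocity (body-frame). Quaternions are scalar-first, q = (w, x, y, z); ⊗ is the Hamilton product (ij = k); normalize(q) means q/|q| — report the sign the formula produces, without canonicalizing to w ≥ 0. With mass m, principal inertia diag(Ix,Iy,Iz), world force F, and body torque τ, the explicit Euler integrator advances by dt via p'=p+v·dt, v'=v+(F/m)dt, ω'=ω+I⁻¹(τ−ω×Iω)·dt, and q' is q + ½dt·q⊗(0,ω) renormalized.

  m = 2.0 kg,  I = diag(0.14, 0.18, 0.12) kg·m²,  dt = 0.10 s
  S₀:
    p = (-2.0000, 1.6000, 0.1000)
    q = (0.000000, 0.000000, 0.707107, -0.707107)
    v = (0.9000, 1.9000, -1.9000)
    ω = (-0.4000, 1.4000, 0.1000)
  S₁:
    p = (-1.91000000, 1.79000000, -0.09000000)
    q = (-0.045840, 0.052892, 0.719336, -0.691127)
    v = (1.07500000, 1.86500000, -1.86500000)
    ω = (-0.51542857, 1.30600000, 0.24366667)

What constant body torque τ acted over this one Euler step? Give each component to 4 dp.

τ = (-0.1700, -0.1700, 0.1500)

ω₁ − ω₀ = (-0.11542857, -0.09400000, 0.14366667)
precession coupling = (-0.0084, -0.0008, -0.0224)
τ = I·(Δω/dt) + ω₀×(Iω₀) = (-0.1700, -0.1700, 0.1500)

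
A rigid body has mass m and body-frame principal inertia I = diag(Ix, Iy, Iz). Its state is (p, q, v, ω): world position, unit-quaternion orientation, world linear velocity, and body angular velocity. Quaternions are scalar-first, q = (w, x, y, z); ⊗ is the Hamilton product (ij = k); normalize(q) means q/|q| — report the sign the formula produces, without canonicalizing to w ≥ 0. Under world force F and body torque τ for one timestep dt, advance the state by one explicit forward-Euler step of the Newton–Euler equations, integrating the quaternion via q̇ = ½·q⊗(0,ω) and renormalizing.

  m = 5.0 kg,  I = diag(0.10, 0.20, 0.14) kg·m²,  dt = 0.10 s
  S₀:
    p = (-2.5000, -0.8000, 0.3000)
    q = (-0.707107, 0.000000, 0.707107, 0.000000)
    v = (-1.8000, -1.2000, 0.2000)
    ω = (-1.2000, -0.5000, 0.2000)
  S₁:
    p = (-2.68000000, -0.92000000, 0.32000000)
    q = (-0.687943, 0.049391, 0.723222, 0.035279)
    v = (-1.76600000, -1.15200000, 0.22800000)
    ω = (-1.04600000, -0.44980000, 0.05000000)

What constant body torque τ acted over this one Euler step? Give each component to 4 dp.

τ = (0.1600, 0.1100, -0.1500)

rate change Δω = (0.15400000, 0.05020000, -0.15000000)
τ = I·(Δω/dt) + ω₀×(Iω₀) = (0.1600, 0.1100, -0.1500)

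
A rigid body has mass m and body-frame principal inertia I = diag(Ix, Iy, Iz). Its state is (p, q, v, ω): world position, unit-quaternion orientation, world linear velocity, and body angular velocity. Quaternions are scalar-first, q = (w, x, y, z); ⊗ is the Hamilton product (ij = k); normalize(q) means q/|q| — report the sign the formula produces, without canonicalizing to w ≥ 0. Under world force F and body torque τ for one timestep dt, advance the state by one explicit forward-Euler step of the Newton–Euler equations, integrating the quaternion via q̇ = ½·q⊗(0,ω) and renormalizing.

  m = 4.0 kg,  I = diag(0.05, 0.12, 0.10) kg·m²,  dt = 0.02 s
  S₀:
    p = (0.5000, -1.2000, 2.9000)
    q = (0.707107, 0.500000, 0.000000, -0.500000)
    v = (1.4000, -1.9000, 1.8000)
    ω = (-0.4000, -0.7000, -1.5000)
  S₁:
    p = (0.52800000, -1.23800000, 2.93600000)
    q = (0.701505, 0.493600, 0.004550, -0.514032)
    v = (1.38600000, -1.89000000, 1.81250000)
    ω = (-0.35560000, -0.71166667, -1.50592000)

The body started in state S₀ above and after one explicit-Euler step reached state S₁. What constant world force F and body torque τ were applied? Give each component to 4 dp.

F = (-2.8000, 2.0000, 2.5000)
τ = (0.0900, -0.1000, -0.0100)

ω₁ − ω₀ = (0.04440000, -0.01166667, -0.00592000)
gyro term ω₀×Iω₀ = (-0.0210, -0.0300, 0.0196)
applied torque τ = (0.0900, -0.1000, -0.0100)
velocity change Δv = (-0.01400000, 0.01000000, 0.01250000)
m·(v₁−v₀)/dt = (-2.8000, 2.0000, 2.5000)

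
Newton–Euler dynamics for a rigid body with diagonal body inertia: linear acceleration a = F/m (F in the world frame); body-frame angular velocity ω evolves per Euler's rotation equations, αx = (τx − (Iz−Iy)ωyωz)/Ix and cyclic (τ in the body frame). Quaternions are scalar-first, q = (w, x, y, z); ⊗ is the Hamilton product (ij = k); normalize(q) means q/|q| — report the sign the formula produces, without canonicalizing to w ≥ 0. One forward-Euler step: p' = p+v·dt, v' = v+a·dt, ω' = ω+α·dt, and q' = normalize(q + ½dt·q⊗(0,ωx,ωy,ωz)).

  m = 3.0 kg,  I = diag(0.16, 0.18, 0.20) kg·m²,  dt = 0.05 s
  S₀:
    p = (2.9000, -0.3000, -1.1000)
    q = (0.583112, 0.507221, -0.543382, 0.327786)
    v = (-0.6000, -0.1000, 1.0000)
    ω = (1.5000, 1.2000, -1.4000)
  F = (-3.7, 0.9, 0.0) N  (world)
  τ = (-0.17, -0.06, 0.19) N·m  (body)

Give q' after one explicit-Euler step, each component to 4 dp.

2q̇ = q⊗(0,ω) = (0.3501273, 1.2420596, 1.9015228, 0.6073814)
q + ½dt·q⊗(0,ω), renormalized = (0.5908, 0.5373, -0.4950, 0.3424)

q' = (0.5908, 0.5373, -0.4950, 0.3424)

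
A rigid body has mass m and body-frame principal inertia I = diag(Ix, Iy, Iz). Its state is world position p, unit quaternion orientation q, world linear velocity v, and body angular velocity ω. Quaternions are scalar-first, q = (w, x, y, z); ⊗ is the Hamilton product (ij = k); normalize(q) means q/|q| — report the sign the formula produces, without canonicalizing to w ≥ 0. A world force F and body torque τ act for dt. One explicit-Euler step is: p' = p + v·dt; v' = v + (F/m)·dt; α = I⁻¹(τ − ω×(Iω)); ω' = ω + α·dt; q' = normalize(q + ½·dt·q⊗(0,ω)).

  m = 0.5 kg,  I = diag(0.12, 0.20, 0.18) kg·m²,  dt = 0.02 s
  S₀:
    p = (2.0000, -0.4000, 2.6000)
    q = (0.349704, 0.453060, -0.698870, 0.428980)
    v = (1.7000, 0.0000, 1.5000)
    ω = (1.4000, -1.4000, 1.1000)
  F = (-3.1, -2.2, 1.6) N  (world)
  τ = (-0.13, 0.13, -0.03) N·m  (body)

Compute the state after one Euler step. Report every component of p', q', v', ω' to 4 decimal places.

p' = (2.0340, -0.4000, 2.6300)
q' = (0.3288, 0.4562, -0.7026, 0.4362)
v' = (1.5760, -0.0880, 1.5640)
ω' = (1.3732, -1.3778, 1.1141)

ω×(Iω) gyroscopic = (0.0308, -0.0924, -0.1568)
(τ − ω×Iω)/I = (-1.3400, 1.1120, 0.7044)
new body rate ω' = (1.3732, -1.3778, 1.1141)
2q̇ = q⊗(0,ω) = (-2.0845800, 0.3214006, -0.3873796, 0.7288084)
q' = normalize(q + ½dt·q⊗(0,ω)) = (0.3288, 0.4562, -0.7026, 0.4362)
a = F/m = (-6.2000, -4.4000, 3.2000)
p' = p + v·dt = (2.0340, -0.4000, 2.6300)
v + (F/m)dt = (1.5760, -0.0880, 1.5640)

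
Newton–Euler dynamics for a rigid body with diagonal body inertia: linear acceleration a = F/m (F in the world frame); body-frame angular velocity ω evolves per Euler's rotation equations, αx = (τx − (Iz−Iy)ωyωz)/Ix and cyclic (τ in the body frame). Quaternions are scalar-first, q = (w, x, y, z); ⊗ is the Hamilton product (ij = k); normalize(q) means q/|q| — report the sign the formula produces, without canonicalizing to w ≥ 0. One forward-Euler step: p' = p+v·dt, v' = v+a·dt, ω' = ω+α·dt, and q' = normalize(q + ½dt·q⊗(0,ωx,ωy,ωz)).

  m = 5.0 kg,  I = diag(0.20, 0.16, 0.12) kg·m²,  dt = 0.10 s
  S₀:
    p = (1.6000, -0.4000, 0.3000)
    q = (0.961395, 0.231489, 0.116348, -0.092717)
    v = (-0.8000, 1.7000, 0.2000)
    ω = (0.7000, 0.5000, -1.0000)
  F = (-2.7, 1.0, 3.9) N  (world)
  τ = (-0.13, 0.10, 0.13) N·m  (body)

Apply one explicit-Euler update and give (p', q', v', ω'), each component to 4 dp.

p' = (1.5200, -0.2300, 0.3200)
q' = (0.9437, 0.2611, 0.1484, -0.1388)
v' = (-0.8540, 1.7200, 0.2780)
ω' = (0.6250, 0.5975, -0.8800)

p' = p + v·dt = (1.5200, -0.2300, 0.3200)
new velocity v' = (-0.8540, 1.7200, 0.2780)
gyro term ω×Iω = (0.0200, -0.0560, -0.0140)
angular accel α = (-0.7500, 0.9750, 1.2000)
ω' = ω + α·dt = (0.6250, 0.5975, -0.8800)
2q̇ = q⊗(0,ω) = (-0.3129333, 0.6029870, 0.6472846, -0.9270941)
updated quaternion q' = (0.9437, 0.2611, 0.1484, -0.1388)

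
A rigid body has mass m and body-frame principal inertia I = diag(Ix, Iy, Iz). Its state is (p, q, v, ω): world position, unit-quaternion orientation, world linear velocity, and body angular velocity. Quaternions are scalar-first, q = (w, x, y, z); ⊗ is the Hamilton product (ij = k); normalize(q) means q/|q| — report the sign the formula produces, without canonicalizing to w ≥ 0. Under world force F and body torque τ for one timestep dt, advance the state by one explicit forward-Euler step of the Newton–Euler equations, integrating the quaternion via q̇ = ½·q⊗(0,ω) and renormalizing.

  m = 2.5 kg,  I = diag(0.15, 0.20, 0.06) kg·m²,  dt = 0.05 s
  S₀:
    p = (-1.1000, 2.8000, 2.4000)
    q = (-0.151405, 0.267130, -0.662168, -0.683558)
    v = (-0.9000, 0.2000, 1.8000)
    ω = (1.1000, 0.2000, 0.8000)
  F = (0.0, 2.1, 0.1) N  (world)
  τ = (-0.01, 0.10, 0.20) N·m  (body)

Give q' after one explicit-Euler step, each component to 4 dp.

2q̇ = q⊗(0,ω) = (0.3854370, -0.5595683, -0.9958988, 0.6606868)
q + ½dt·q⊗(0,ω), renormalized = (-0.1417, 0.2530, -0.6867, -0.6666)

q' = (-0.1417, 0.2530, -0.6867, -0.6666)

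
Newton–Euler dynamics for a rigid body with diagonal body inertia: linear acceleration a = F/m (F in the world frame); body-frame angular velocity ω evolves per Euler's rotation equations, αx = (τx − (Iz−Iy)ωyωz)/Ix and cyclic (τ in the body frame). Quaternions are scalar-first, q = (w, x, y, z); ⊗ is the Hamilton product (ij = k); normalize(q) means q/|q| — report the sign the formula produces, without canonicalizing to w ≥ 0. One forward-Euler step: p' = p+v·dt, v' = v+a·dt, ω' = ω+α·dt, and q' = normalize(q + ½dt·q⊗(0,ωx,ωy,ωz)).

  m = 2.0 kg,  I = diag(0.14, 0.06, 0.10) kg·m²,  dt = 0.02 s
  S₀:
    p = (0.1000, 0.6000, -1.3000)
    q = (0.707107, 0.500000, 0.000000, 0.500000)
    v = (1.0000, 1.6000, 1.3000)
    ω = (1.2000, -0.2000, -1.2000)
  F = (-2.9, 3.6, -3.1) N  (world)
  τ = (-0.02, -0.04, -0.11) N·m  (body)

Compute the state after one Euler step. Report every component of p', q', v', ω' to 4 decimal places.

a = F/m = (-1.4500, 1.8000, -1.5500)
p + v·dt = (0.1200, 0.6320, -1.2740)
v + (F/m)dt = (0.9710, 1.6360, 1.2690)
precession coupling ω×(Iω) = (0.0096, -0.0576, 0.0192)
(τ − ω×Iω)/I = (-0.2114, 0.2933, -1.2920)
new body rate ω' = (1.1958, -0.1941, -1.2258)
Hamilton product q⊗(0,ω) = (0.0000000, 0.9485284, 1.0585786, -0.9485284)
updated quaternion q' = (0.7070, 0.5094, 0.0106, 0.4904)

p' = (0.1200, 0.6320, -1.2740)
q' = (0.7070, 0.5094, 0.0106, 0.4904)
v' = (0.9710, 1.6360, 1.2690)
ω' = (1.1958, -0.1941, -1.2258)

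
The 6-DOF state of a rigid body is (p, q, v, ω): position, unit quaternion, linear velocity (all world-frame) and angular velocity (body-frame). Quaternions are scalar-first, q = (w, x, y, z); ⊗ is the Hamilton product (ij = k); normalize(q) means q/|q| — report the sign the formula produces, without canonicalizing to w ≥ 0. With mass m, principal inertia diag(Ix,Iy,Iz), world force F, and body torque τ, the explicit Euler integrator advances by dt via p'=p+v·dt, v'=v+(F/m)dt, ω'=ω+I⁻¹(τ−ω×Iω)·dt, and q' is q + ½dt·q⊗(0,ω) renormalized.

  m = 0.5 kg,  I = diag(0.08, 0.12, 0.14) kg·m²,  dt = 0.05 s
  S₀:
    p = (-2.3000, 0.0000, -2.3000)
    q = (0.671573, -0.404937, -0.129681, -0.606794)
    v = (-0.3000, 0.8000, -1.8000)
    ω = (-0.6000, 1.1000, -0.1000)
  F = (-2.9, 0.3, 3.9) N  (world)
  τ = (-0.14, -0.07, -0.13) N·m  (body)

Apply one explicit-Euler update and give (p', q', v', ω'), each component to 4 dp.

ω×(Iω) gyroscopic = (-0.0022, -0.0036, -0.0264)
angular accel α = (-1.7225, -0.5533, -0.7400)
ω' = ω + α·dt = (-0.6861, 1.0723, -0.1370)
Hamilton product q⊗(0,ω) = (-0.1609925, 0.2774977, 1.0623130, -0.5903966)
updated quaternion q' = (0.6672, -0.3978, -0.1031, -0.6212)
a = F/m = (-5.8000, 0.6000, 7.8000)
p + v·dt = (-2.3150, 0.0400, -2.3900)
new velocity v' = (-0.5900, 0.8300, -1.4100)

p' = (-2.3150, 0.0400, -2.3900)
q' = (0.6672, -0.3978, -0.1031, -0.6212)
v' = (-0.5900, 0.8300, -1.4100)
ω' = (-0.6861, 1.0723, -0.1370)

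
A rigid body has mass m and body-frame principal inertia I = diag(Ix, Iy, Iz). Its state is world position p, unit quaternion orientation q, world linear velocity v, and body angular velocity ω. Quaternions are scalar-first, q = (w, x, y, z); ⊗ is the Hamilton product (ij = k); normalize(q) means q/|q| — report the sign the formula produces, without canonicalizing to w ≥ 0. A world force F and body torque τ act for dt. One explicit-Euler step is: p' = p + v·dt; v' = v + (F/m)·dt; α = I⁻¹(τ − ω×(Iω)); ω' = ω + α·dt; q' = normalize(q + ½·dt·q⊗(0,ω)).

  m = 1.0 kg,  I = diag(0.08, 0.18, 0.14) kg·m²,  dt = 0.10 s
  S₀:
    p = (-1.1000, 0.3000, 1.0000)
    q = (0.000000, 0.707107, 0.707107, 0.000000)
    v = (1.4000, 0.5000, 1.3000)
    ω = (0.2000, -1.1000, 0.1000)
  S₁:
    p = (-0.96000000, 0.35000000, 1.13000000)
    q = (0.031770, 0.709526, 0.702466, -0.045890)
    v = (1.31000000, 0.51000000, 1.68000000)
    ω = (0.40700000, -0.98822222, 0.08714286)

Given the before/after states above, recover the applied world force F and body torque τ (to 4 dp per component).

F = (-0.9000, 0.1000, 3.8000)
τ = (0.1700, 0.2000, -0.0400)

ω₁ − ω₀ = (0.20700000, 0.11177778, -0.01285714)
precession coupling = (0.0044, -0.0012, -0.0220)
applied torque τ = (0.1700, 0.2000, -0.0400)
velocity change Δv = (-0.09000000, 0.01000000, 0.38000000)
F = m·Δv/dt = (-0.9000, 0.1000, 3.8000)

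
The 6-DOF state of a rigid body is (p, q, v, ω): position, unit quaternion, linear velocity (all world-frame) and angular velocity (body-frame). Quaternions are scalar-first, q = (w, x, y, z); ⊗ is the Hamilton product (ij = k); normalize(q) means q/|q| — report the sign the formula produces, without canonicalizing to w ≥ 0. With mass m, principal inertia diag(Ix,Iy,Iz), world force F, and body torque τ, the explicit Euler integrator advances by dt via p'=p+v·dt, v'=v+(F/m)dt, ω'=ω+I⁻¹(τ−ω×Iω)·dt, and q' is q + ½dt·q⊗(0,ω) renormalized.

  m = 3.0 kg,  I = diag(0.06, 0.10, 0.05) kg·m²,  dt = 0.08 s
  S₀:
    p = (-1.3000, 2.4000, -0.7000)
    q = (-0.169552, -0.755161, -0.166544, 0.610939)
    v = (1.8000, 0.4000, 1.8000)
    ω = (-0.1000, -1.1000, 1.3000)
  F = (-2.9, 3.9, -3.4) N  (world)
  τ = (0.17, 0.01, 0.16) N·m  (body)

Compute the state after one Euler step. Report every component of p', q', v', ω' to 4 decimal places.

ω×(Iω) gyroscopic = (0.0715, -0.0013, 0.0044)
angular accel α = (1.6417, 0.1130, 3.1120)
ω + α·dt = (0.0313, -1.0910, 1.5490)
q⊗(0,ω) = (-1.0529352, 0.4724809, 1.1071226, 0.5936051)
q + ½dt·q⊗(0,ω), renormalized = (-0.2112, -0.7346, -0.1220, 0.6332)
a = (-0.9667, 1.3000, -1.1333)
new position p' = (-1.1560, 2.4320, -0.5560)
new velocity v' = (1.7227, 0.5040, 1.7093)

p' = (-1.1560, 2.4320, -0.5560)
q' = (-0.2112, -0.7346, -0.1220, 0.6332)
v' = (1.7227, 0.5040, 1.7093)
ω' = (0.0313, -1.0910, 1.5490)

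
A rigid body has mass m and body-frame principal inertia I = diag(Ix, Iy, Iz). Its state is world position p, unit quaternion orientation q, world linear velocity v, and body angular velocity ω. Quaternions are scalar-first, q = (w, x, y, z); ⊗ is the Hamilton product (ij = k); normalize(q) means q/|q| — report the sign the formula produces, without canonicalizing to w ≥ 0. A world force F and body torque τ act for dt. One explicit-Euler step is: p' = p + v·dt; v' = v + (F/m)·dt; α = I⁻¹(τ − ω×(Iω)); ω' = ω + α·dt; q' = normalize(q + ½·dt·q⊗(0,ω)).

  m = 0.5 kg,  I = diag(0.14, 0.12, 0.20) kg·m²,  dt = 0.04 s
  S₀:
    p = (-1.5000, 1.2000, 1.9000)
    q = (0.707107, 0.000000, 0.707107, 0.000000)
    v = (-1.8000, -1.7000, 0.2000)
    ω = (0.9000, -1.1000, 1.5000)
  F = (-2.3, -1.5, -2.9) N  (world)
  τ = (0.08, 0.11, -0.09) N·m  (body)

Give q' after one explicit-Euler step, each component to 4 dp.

2q̇ = q⊗(0,ω) = (0.7778177, 1.6970568, -0.7778177, 0.4242642)
q' = normalize(q + ½dt·q⊗(0,ω)) = (0.7220, 0.0339, 0.6910, 0.0085)

q' = (0.7220, 0.0339, 0.6910, 0.0085)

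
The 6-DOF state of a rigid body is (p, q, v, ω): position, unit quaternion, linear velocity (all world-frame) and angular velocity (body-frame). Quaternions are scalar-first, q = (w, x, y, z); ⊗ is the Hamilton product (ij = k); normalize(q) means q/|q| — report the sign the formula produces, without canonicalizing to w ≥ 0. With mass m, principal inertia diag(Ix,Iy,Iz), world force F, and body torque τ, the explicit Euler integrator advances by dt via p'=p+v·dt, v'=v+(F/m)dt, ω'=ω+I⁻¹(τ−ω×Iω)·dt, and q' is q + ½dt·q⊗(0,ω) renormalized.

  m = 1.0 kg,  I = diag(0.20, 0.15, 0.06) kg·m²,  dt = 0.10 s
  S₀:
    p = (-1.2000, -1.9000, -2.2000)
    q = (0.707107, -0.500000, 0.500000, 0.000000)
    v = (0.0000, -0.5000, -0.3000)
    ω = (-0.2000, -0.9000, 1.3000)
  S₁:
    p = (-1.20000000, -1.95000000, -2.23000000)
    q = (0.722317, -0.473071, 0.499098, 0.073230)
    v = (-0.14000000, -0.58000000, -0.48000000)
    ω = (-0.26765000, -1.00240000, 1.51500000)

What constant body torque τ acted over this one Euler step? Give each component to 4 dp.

ω₁ − ω₀ = (-0.06765000, -0.10240000, 0.21500000)
applied torque τ = (-0.0300, -0.1900, 0.1200)

τ = (-0.0300, -0.1900, 0.1200)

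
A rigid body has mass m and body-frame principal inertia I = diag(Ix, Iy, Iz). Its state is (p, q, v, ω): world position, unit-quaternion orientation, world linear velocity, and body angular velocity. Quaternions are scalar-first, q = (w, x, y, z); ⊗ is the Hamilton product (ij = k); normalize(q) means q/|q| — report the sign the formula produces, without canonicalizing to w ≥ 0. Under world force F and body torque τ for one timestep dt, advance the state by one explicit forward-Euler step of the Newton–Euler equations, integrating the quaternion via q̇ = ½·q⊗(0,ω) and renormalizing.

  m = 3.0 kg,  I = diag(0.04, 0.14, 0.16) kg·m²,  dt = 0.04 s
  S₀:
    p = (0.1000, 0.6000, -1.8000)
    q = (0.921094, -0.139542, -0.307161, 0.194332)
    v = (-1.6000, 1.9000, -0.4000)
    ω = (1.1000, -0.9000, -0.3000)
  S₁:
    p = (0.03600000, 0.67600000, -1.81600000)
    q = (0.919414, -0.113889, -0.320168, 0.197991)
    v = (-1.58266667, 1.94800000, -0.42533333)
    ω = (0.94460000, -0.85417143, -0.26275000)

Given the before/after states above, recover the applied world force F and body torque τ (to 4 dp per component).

F = (1.3000, 3.6000, -1.9000)
τ = (-0.1500, 0.2000, 0.0500)

rate change Δω = (-0.15540000, 0.04582857, 0.03725000)
τ = I·(Δω/dt) + ω₀×(Iω₀) = (-0.1500, 0.2000, 0.0500)
v₁ − v₀ = (0.01733333, 0.04800000, -0.02533333)
m·(v₁−v₀)/dt = (1.3000, 3.6000, -1.9000)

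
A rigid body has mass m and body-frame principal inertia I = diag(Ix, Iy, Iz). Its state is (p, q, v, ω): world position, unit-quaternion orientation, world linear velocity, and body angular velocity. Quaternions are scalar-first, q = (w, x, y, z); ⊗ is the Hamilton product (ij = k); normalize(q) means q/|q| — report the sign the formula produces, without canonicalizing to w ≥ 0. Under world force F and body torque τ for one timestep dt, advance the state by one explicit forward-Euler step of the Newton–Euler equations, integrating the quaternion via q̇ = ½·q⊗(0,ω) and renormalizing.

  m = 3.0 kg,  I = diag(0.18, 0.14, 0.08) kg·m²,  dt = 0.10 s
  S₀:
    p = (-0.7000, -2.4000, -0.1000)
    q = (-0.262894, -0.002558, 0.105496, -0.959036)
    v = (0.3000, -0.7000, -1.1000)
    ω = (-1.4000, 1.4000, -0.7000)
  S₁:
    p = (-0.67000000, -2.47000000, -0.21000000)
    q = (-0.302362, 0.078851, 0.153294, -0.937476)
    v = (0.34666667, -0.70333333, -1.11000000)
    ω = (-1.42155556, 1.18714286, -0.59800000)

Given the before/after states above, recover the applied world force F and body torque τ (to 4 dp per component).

F = (1.4000, -0.1000, -0.3000)
τ = (0.0200, -0.2000, 0.1600)

ω₁ − ω₀ = (-0.02155556, -0.21285714, 0.10200000)
gyro term ω₀×Iω₀ = (0.0588, 0.0980, 0.0784)
applied torque τ = (0.0200, -0.2000, 0.1600)
v₁ − v₀ = (0.04666667, -0.00333333, -0.01000000)
m·(v₁−v₀)/dt = (1.4000, -0.1000, -0.3000)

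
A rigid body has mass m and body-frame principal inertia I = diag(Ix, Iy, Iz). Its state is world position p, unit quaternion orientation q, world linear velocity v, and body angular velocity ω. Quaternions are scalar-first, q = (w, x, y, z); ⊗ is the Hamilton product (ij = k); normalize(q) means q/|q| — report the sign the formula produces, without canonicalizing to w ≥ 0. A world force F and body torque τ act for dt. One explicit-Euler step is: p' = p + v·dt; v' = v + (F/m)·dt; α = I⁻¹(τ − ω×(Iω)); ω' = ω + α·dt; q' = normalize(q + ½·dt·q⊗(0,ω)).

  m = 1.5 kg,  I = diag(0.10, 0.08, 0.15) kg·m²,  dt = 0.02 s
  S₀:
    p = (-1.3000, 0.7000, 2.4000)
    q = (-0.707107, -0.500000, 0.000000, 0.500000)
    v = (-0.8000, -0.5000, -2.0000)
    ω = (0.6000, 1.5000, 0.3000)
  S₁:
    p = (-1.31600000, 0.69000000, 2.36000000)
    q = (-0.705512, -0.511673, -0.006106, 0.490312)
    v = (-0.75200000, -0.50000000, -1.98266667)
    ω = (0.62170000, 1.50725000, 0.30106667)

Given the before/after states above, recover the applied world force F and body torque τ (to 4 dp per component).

velocity change Δv = (0.04800000, 0.00000000, 0.01733333)
F = m·Δv/dt = (3.6000, 0.0000, 1.3000)
ω₁ − ω₀ = (0.02170000, 0.00725000, 0.00106667)
applied torque τ = (0.1400, 0.0200, -0.0100)

F = (3.6000, 0.0000, 1.3000)
τ = (0.1400, 0.0200, -0.0100)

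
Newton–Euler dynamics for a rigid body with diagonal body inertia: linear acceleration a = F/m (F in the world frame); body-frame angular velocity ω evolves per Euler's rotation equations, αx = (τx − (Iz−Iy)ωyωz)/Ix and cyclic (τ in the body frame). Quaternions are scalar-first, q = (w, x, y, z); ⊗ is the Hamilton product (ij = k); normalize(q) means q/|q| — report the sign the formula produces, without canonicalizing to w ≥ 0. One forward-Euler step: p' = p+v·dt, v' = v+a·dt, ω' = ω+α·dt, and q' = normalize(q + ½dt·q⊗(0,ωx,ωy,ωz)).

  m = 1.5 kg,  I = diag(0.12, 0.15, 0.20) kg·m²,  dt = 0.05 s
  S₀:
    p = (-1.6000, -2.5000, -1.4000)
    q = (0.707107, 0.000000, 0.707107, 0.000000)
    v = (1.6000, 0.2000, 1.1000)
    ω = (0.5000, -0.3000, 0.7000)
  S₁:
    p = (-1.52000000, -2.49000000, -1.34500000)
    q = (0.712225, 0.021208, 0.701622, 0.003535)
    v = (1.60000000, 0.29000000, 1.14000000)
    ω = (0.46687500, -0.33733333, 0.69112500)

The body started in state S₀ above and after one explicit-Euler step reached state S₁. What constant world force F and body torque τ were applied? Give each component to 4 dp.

F = (0.0000, 2.7000, 1.2000)
τ = (-0.0900, -0.1400, -0.0400)

ω₁ − ω₀ = (-0.03312500, -0.03733333, -0.00887500)
τ = I·(Δω/dt) + ω₀×(Iω₀) = (-0.0900, -0.1400, -0.0400)
v₁ − v₀ = (0.00000000, 0.09000000, 0.04000000)
applied force F = (0.0000, 2.7000, 1.2000)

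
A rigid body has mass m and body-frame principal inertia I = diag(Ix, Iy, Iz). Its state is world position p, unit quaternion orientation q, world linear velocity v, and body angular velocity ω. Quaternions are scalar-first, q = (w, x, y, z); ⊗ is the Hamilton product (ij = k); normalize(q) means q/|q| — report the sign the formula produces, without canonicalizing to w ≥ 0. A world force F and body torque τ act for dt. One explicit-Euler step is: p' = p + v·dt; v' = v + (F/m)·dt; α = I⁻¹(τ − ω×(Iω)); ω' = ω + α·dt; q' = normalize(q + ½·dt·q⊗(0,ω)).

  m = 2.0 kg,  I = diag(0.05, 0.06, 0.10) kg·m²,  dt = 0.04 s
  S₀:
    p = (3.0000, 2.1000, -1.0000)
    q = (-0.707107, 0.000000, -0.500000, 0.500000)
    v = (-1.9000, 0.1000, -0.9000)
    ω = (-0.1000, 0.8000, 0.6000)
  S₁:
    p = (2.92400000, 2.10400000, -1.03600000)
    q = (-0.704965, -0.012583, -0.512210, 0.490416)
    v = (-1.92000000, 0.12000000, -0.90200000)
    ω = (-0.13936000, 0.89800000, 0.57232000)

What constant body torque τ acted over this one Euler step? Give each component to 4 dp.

ω₁ − ω₀ = (-0.03936000, 0.09800000, -0.02768000)
precession coupling = (0.0192, 0.0030, -0.0008)
I·α + gyro = (-0.0300, 0.1500, -0.0700)

τ = (-0.0300, 0.1500, -0.0700)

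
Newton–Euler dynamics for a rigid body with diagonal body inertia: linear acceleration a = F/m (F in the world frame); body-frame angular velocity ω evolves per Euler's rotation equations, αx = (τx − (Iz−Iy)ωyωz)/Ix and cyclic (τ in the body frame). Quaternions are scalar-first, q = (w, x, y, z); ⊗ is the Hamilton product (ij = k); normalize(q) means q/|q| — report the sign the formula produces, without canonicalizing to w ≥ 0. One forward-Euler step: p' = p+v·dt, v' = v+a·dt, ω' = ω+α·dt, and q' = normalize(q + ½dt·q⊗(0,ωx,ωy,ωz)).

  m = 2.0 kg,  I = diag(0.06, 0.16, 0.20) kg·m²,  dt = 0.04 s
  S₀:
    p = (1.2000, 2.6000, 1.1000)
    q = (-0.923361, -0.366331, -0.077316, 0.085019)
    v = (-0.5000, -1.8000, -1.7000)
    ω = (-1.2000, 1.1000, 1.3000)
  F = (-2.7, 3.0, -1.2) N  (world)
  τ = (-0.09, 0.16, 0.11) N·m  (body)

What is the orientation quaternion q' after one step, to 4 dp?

q' = (-0.9319, -0.3477, -0.0901, 0.0511)

q⊗(0,ω) = (-0.4650743, 0.9140015, -0.6414896, -1.6961126)
q' = normalize(q + ½dt·q⊗(0,ω)) = (-0.9319, -0.3477, -0.0901, 0.0511)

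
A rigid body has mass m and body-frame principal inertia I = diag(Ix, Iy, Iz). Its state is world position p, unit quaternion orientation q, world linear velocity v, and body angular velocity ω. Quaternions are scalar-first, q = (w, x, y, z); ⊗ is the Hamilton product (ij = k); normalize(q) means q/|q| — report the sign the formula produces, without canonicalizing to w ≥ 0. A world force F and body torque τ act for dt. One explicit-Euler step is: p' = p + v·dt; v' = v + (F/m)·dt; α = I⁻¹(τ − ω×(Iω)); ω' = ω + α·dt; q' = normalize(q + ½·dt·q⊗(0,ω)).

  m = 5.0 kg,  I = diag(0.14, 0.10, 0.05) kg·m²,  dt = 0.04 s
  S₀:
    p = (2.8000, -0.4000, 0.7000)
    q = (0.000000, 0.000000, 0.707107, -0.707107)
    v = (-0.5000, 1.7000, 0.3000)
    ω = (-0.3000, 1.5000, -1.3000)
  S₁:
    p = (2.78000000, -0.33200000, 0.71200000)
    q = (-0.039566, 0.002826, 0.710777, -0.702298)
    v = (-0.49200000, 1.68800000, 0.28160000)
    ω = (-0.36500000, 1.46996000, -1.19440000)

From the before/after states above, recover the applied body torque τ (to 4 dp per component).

rate change Δω = (-0.06500000, -0.03004000, 0.10560000)
gyro term ω₀×Iω₀ = (0.0975, 0.0351, 0.0180)
I·α + gyro = (-0.1300, -0.0400, 0.1500)

τ = (-0.1300, -0.0400, 0.1500)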